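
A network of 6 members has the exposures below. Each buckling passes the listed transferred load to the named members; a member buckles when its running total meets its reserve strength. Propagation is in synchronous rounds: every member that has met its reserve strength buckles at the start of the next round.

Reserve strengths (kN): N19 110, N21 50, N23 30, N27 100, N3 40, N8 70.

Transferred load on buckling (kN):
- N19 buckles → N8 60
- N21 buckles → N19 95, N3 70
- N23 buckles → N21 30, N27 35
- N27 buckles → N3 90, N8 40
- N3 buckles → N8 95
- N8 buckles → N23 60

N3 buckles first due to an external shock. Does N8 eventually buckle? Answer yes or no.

yes

Round 1 — N3 buckles (initial).
  N8: +95 → 95 ≥ 70
Round 2 — N8 buckles.
  N23: +60 → 60 ≥ 30
Round 3 — N23 buckles.
  N21: +30 → 30 < 50
  N27: +35 → 35 < 100
No further bucklings.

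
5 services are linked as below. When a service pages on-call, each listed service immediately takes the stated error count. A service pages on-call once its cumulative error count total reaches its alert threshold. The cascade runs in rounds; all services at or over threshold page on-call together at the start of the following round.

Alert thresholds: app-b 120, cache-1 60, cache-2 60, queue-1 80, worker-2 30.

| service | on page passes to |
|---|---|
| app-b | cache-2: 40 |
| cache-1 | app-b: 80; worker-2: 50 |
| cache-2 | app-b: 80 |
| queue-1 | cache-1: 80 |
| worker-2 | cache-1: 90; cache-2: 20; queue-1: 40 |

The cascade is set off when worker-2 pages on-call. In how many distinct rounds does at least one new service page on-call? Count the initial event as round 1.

2

Round 1 — worker-2 pages on-call (initial).
  cache-1: +90 → 90 ≥ 60
  cache-2: +20 → 20 < 60
  queue-1: +40 → 40 < 80
Round 2 — cache-1 pages on-call.
  app-b: +80 → 80 < 120
No further pages.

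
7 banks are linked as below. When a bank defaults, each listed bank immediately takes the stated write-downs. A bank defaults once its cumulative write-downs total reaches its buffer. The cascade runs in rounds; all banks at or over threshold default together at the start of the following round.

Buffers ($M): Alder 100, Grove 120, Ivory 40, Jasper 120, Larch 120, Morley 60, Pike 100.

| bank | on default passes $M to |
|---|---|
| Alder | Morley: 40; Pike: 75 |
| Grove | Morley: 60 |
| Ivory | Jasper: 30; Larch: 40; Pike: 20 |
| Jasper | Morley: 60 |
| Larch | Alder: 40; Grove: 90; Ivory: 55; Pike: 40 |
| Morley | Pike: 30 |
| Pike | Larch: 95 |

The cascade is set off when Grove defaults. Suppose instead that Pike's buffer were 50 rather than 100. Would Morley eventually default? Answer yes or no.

With Pike's buffer at 50:
Round 1 — Grove defaults (initial).
  Morley: +60 → 60 ≥ 60
Round 2 — Morley defaults.
  Pike: +30 → 30 < 50
No further defaults.

yes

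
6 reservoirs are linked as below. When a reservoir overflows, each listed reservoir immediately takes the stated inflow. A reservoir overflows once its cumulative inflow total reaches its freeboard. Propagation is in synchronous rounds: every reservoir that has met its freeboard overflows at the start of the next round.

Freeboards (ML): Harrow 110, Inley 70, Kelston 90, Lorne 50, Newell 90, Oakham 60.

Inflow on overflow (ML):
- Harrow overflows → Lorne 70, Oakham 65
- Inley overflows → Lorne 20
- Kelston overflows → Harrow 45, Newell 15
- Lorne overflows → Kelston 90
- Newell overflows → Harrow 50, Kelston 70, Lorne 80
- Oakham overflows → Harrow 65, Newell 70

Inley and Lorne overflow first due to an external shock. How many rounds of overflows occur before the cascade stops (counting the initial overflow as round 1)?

Round 1 — Inley, Lorne overflow (initial).
  Kelston: +90 → 90 ≥ 90
Round 2 — Kelston overflows.
  Harrow: +45 → 45 < 110
  Newell: +15 → 15 < 90
No further overflows.

2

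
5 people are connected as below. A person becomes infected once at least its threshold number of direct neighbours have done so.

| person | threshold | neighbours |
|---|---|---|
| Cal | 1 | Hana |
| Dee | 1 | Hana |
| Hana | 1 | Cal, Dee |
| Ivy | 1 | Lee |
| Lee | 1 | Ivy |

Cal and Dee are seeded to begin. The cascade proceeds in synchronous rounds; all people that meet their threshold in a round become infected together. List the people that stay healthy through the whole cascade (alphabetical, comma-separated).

Round 1 — Cal, Dee become infected (initial).
Round 2 — checking thresholds:
  Hana: 2 of 2 neighbours ≥ 1, becomes infected.
Round 3 — no new infections; cascade stops.

Ivy, Lee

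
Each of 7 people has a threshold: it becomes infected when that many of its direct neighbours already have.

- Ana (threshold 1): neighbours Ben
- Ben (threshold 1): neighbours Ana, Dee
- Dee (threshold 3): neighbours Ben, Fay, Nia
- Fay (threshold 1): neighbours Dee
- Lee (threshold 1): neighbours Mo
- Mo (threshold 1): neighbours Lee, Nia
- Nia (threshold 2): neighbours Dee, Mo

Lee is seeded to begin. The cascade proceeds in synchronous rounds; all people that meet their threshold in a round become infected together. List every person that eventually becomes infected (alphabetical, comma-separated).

Lee, Mo

Round 1 — Lee becomes infected (initial).
Round 2 — checking thresholds:
  Mo: 1 of 2 neighbours ≥ 1, becomes infected.
Round 3 — no new infections; cascade stops.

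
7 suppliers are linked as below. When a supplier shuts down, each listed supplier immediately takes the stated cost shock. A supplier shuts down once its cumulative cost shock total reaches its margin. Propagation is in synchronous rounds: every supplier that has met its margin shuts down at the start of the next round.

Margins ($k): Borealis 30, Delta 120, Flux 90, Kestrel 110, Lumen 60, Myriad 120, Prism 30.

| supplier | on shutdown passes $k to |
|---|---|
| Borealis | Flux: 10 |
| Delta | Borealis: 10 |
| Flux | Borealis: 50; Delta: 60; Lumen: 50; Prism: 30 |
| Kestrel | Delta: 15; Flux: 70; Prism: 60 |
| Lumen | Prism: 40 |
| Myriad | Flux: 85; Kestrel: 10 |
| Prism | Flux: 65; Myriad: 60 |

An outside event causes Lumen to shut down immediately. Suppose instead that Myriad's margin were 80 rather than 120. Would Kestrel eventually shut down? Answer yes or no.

With Myriad's margin at 80:
Round 1 — Lumen shuts down (initial).
  Prism: +40 → 40 ≥ 30
Round 2 — Prism shuts down.
  Flux: +65 → 65 < 90
  Myriad: +60 → 60 < 80
No further shutdowns.

no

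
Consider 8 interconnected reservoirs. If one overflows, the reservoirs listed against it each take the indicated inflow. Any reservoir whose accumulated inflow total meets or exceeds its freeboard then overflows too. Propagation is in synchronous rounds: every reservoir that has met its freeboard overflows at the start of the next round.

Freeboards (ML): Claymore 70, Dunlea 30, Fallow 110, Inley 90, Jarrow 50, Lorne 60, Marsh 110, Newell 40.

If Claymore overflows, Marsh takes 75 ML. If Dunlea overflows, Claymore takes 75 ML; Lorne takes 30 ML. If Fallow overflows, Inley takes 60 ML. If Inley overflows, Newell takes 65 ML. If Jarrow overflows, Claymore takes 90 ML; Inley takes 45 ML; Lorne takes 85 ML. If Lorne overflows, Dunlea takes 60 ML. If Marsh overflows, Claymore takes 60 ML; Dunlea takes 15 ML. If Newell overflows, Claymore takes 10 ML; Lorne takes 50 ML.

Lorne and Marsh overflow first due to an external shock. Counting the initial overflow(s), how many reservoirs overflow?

4

Round 1 — Lorne, Marsh overflow (initial).
  Claymore: +60 → 60 < 70
  Dunlea: +60+15 → 75 ≥ 30
Round 2 — Dunlea overflows.
  Claymore: +75 → 135 ≥ 70
Round 3 — Claymore overflows.
No further overflows.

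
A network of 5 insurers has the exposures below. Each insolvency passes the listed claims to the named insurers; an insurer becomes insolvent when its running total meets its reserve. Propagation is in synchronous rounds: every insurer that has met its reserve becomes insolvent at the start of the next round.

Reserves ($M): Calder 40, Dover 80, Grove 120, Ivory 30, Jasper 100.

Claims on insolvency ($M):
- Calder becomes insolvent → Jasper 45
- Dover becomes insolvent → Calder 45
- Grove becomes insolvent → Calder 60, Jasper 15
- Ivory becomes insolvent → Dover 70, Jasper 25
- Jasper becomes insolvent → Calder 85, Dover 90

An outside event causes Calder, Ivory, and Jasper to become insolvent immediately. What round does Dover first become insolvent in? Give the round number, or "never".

Round 1 — Calder, Ivory, Jasper become insolvent (initial).
  Dover: +70+90 → 160 ≥ 80
Round 2 — Dover becomes insolvent.
No further insolvencies.

2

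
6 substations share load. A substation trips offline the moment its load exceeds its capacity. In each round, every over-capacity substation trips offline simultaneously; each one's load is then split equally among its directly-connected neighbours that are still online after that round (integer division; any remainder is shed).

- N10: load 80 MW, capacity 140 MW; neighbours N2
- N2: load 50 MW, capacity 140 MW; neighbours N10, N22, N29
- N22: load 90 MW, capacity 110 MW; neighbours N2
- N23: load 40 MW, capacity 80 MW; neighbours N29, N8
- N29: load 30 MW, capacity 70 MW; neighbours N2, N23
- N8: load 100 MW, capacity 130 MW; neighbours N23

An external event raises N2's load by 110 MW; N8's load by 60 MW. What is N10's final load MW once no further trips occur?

133

Round 1 — N2 at 160 > 140; N8 at 160 > 130. N2, N8 trip offline.
  N2 sheds 160 MW to N10, N22, N29: 53 each (1 lost).
    N10: 80+53 = 133 ≤ 140
    N22: 90+53 = 143 > 110
    N29: 30+53 = 83 > 70
  N8 sheds 160 MW to N23: 160 each.
    N23: 40+160 = 200 > 80
Round 2 — N22, N23, N29 trip offline.
  N22 sheds 143 MW: no online neighbours, lost.
  N23 sheds 200 MW: no online neighbours, lost.
  N29 sheds 83 MW: no online neighbours, lost.
No further trips.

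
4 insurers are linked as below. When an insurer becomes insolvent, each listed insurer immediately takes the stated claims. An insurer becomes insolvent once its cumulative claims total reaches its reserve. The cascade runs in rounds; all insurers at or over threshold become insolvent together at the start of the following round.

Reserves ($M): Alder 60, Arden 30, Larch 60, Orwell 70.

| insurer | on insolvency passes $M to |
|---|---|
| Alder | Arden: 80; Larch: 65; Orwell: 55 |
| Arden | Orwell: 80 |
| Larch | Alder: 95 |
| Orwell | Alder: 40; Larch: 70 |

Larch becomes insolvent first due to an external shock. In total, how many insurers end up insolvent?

4

Round 1 — Larch becomes insolvent (initial).
  Alder: +95 → 95 ≥ 60
Round 2 — Alder becomes insolvent.
  Arden: +80 → 80 ≥ 30
  Orwell: +55 → 55 < 70
Round 3 — Arden becomes insolvent.
  Orwell: +80 → 135 ≥ 70
Round 4 — Orwell becomes insolvent.
No further insolvencies.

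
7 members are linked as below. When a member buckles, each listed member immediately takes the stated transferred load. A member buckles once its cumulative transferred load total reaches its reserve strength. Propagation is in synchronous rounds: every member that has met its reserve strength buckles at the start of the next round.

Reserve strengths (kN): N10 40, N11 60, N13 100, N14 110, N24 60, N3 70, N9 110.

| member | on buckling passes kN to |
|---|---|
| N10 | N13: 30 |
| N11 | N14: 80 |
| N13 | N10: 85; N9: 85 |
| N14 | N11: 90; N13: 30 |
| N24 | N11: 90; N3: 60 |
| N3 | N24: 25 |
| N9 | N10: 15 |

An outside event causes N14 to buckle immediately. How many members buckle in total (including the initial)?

2

Round 1 — N14 buckles (initial).
  N11: +90 → 90 ≥ 60
  N13: +30 → 30 < 100
Round 2 — N11 buckles.
No further bucklings.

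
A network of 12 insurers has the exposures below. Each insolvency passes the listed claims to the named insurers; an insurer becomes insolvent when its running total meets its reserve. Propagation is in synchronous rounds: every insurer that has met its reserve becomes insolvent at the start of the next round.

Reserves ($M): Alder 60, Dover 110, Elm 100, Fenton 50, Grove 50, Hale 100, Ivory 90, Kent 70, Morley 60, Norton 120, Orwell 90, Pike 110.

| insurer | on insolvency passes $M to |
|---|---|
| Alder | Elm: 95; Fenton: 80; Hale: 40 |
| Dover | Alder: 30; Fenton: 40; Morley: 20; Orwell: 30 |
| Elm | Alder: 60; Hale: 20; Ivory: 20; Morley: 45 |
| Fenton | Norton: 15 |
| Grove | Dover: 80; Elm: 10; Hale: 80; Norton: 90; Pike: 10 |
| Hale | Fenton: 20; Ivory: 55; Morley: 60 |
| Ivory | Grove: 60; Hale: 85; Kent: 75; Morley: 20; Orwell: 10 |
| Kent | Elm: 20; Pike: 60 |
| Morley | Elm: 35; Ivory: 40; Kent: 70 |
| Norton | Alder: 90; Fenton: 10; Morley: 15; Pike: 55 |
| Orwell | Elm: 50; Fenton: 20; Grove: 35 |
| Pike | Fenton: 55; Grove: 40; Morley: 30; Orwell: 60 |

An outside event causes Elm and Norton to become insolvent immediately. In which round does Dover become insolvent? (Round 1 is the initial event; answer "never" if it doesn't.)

never

Round 1 — Elm, Norton become insolvent (initial).
  Alder: +60+90 → 150 ≥ 60
  Fenton: +10 → 10 < 50
  Hale: +20 → 20 < 100
  Ivory: +20 → 20 < 90
  Morley: +45+15 → 60 ≥ 60
  Pike: +55 → 55 < 110
Round 2 — Alder, Morley become insolvent.
  Fenton: +80 → 90 ≥ 50
  Hale: +40 → 60 < 100
  Ivory: +40 → 60 < 90
  Kent: +70 → 70 ≥ 70
Round 3 — Fenton, Kent become insolvent.
  Pike: +60 → 115 ≥ 110
Round 4 — Pike becomes insolvent.
  Grove: +40 → 40 < 50
  Orwell: +60 → 60 < 90
No further insolvencies.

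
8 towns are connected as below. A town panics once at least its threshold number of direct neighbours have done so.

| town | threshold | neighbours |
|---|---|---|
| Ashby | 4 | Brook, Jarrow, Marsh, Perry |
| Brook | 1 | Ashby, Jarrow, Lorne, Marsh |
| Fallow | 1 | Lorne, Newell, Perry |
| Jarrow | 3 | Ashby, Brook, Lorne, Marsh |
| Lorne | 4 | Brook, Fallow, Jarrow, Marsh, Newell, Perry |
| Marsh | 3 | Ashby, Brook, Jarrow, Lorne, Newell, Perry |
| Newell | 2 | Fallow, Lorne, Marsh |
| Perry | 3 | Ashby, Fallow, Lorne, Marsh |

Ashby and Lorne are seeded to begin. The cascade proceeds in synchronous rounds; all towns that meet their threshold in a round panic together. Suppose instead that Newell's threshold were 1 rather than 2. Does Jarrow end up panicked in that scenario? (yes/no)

yes

With Newell's threshold at 1:
Round 1 — Ashby, Lorne panic (initial).
Round 2 — checking thresholds:
  Brook: 2 of 4 neighbours ≥ 1, panics.
  Fallow: 1 of 3 neighbours ≥ 1, panics.
  Jarrow: 2 of 4 neighbours < 3, not yet.
  Marsh: 2 of 6 neighbours < 3, not yet.
  Newell: 1 of 3 neighbours ≥ 1, panics.
  Perry: 2 of 4 neighbours < 3, not yet.
Round 3 — checking thresholds:
  Jarrow: 3 of 4 neighbours ≥ 3, panics.
  Marsh: 4 of 6 neighbours ≥ 3, panics.
  Perry: 3 of 4 neighbours ≥ 3, panics.
Round 4 — no new panics; cascade stops.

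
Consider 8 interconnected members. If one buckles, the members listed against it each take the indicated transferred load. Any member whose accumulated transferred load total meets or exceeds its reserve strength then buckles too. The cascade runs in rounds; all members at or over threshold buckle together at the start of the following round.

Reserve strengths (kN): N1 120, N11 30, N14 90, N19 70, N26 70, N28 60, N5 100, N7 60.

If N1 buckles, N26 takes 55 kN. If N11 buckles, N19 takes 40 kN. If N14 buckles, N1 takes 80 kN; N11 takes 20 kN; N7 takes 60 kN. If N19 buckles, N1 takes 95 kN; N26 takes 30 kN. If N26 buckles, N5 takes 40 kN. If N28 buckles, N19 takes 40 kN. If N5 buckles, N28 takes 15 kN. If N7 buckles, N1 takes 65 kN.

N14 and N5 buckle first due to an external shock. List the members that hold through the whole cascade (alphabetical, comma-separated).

N11, N19, N26, N28

Round 1 — N14, N5 buckle (initial).
  N1: +80 → 80 < 120
  N11: +20 → 20 < 30
  N28: +15 → 15 < 60
  N7: +60 → 60 ≥ 60
Round 2 — N7 buckles.
  N1: +65 → 145 ≥ 120
Round 3 — N1 buckles.
  N26: +55 → 55 < 70
No further bucklings.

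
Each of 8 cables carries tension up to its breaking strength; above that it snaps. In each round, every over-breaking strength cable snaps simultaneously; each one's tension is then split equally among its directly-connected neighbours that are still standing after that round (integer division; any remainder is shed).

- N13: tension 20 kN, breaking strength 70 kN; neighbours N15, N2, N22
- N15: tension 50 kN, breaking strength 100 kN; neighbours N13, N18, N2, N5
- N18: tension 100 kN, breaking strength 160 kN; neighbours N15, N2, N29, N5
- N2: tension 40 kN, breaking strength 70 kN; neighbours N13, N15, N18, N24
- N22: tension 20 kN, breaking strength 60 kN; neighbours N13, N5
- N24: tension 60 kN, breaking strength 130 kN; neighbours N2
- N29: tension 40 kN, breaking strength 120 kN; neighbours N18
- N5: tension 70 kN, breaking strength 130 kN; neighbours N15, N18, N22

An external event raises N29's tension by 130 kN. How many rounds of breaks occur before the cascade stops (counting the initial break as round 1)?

4

Round 1 — N29 at 170 > 120. N29 snaps.
  N29 sheds 170 kN to N18: 170 each.
    N18: 100+170 = 270 > 160
Round 2 — N18 snaps.
  N18 sheds 270 kN to N15, N2, N5: 90 each.
    N15: 50+90 = 140 > 100
    N2: 40+90 = 130 > 70
    N5: 70+90 = 160 > 130
Round 3 — N15, N2, N5 snap.
  N15 sheds 140 kN to N13: 140 each.
    N13: 20+140 = 160 > 70
  N2 sheds 130 kN to N13, N24: 65 each.
    N13: 160+65 = 225 > 70
    N24: 60+65 = 125 ≤ 130
  N5 sheds 160 kN to N22: 160 each.
    N22: 20+160 = 180 > 60
Round 4 — N13, N22 snap.
  N13 sheds 225 kN: no online neighbours, lost.
  N22 sheds 180 kN: no online neighbours, lost.
No further breaks.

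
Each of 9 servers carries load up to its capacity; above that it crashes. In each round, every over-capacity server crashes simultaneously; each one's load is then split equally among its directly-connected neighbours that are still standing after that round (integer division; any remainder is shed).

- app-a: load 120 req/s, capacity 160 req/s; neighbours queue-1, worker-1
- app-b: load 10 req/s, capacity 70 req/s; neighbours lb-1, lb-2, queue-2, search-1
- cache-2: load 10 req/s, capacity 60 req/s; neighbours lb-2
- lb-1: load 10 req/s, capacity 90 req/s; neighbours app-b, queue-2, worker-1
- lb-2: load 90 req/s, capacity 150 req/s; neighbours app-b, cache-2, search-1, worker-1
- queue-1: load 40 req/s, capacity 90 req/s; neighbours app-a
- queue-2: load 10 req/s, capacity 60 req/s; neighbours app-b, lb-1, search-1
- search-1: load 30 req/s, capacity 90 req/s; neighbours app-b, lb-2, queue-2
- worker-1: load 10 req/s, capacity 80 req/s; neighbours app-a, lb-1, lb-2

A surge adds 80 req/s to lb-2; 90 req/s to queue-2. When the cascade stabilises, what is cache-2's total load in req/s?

52

Round 1 — lb-2 at 170 > 150; queue-2 at 100 > 60. lb-2, queue-2 crash.
  lb-2 sheds 170 req/s to app-b, cache-2, search-1, worker-1: 42 each (2 lost).
    app-b: 10+42 = 52 ≤ 70
    cache-2: 10+42 = 52 ≤ 60
    search-1: 30+42 = 72 ≤ 90
    worker-1: 10+42 = 52 ≤ 80
  queue-2 sheds 100 req/s to app-b, lb-1, search-1: 33 each (1 lost).
    app-b: 52+33 = 85 > 70
    lb-1: 10+33 = 43 ≤ 90
    search-1: 72+33 = 105 > 90
Round 2 — app-b, search-1 crash.
  app-b sheds 85 req/s to lb-1: 85 each.
    lb-1: 43+85 = 128 > 90
  search-1 sheds 105 req/s: no online neighbours, lost.
Round 3 — lb-1 crashes.
  lb-1 sheds 128 req/s to worker-1: 128 each.
    worker-1: 52+128 = 180 > 80
Round 4 — worker-1 crashes.
  worker-1 sheds 180 req/s to app-a: 180 each.
    app-a: 120+180 = 300 > 160
Round 5 — app-a crashes.
  app-a sheds 300 req/s to queue-1: 300 each.
    queue-1: 40+300 = 340 > 90
Round 6 — queue-1 crashes.
  queue-1 sheds 340 req/s: no online neighbours, lost.
No further crashes.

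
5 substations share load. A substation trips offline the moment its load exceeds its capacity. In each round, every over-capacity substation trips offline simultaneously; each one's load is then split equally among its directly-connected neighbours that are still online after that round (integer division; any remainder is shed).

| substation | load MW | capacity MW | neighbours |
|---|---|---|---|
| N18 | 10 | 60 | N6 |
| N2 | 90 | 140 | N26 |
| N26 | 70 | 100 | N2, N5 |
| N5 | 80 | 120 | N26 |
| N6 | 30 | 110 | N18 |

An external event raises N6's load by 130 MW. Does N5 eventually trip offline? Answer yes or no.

no

Round 1 — N6 at 160 > 110. N6 trips offline.
  N6 sheds 160 MW to N18: 160 each.
    N18: 10+160 = 170 > 60
Round 2 — N18 trips offline.
  N18 sheds 170 MW: no online neighbours, lost.
No further trips.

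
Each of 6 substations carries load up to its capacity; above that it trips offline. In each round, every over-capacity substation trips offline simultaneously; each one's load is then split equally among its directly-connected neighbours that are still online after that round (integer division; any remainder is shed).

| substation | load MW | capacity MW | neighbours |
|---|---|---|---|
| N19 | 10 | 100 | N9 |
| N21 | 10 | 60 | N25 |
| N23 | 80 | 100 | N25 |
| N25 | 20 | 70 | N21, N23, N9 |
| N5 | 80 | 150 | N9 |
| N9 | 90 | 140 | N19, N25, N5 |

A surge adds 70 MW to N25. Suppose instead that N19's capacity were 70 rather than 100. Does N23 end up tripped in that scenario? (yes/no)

With N19's capacity at 70:
Round 1 — N25 at 90 > 70. N25 trips offline.
  N25 sheds 90 MW to N21, N23, N9: 30 each.
    N21: 10+30 = 40 ≤ 60
    N23: 80+30 = 110 > 100
    N9: 90+30 = 120 ≤ 140
Round 2 — N23 trips offline.
  N23 sheds 110 MW: no online neighbours, lost.
No further trips.

yes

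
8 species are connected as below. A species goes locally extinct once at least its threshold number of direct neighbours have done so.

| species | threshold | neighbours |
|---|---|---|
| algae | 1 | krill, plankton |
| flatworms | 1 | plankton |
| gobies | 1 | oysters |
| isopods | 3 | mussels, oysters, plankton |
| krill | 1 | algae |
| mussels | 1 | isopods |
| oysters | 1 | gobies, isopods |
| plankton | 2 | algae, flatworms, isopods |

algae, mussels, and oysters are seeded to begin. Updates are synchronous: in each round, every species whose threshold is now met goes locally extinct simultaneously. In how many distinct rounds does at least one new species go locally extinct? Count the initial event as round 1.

Round 1 — algae, mussels, oysters go locally extinct (initial).
Round 2 — checking thresholds:
  gobies: 1 of 1 neighbours ≥ 1, goes locally extinct.
  isopods: 2 of 3 neighbours < 3, below threshold.
  krill: 1 of 1 neighbours ≥ 1, goes locally extinct.
  plankton: 1 of 3 neighbours < 2, below threshold.
Round 3 — no new extinctions; cascade stops.

2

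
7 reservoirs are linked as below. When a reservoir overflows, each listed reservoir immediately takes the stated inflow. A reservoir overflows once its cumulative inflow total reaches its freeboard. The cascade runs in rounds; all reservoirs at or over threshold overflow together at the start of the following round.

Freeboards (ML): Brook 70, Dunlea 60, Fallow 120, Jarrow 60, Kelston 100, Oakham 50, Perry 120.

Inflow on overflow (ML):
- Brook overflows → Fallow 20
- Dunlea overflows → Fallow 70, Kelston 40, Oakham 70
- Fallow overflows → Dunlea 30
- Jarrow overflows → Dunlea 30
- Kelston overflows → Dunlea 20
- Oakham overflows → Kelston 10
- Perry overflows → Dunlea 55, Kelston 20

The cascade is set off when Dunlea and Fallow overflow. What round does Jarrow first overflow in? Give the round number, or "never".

Round 1 — Dunlea, Fallow overflow (initial).
  Kelston: +40 → 40 < 100
  Oakham: +70 → 70 ≥ 50
Round 2 — Oakham overflows.
  Kelston: +10 → 50 < 100
No further overflows.

never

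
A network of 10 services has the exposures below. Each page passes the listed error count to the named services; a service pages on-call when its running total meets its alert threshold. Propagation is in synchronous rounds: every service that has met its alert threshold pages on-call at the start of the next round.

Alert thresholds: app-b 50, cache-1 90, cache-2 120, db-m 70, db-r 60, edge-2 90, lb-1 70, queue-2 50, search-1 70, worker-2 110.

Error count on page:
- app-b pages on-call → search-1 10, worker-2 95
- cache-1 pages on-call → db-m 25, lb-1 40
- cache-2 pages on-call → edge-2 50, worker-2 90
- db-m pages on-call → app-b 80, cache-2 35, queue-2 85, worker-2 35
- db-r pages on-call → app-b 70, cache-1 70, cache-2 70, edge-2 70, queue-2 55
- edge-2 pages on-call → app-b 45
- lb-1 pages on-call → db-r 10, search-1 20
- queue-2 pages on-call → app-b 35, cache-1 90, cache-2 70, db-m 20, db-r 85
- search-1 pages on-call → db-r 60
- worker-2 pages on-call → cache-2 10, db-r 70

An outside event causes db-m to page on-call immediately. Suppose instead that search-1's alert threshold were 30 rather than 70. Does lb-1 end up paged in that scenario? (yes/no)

no

With search-1's alert threshold at 30:
Round 1 — db-m pages on-call (initial).
  app-b: +80 → 80 ≥ 50
  cache-2: +35 → 35 < 120
  queue-2: +85 → 85 ≥ 50
  worker-2: +35 → 35 < 110
Round 2 — app-b, queue-2 page on-call.
  cache-1: +90 → 90 ≥ 90
  cache-2: +70 → 105 < 120
  db-r: +85 → 85 ≥ 60
  search-1: +10 → 10 < 30
  worker-2: +95 → 130 ≥ 110
Round 3 — cache-1, db-r, worker-2 page on-call.
  cache-2: +70+10 → 185 ≥ 120
  edge-2: +70 → 70 < 90
  lb-1: +40 → 40 < 70
Round 4 — cache-2 pages on-call.
  edge-2: +50 → 120 ≥ 90
Round 5 — edge-2 pages on-call.
No further pages.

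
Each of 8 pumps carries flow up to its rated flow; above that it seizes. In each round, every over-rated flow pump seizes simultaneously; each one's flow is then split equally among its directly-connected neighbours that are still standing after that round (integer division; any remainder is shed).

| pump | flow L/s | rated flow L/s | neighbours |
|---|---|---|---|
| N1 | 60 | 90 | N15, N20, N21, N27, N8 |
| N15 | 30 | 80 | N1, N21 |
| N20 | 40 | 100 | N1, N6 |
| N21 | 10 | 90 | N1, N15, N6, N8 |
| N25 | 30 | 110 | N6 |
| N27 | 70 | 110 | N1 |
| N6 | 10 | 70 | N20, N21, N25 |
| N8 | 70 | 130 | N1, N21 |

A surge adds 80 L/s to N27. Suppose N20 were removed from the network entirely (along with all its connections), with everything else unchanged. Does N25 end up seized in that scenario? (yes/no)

yes

With N20 removed:
Round 1 — N27 at 150 > 110. N27 seizes.
  N27 sheds 150 L/s to N1: 150 each.
    N1: 60+150 = 210 > 90
Round 2 — N1 seizes.
  N1 sheds 210 L/s to N15, N21, N8: 70 each.
    N15: 30+70 = 100 > 80
    N21: 10+70 = 80 ≤ 90
    N8: 70+70 = 140 > 130
Round 3 — N15, N8 seize.
  N15 sheds 100 L/s to N21: 100 each.
    N21: 80+100 = 180 > 90
  N8 sheds 140 L/s to N21: 140 each.
    N21: 180+140 = 320 > 90
Round 4 — N21 seizes.
  N21 sheds 320 L/s to N6: 320 each.
    N6: 10+320 = 330 > 70
Round 5 — N6 seizes.
  N6 sheds 330 L/s to N25: 330 each.
    N25: 30+330 = 360 > 110
Round 6 — N25 seizes.
  N25 sheds 360 L/s: no online neighbours, lost.
No further seizures.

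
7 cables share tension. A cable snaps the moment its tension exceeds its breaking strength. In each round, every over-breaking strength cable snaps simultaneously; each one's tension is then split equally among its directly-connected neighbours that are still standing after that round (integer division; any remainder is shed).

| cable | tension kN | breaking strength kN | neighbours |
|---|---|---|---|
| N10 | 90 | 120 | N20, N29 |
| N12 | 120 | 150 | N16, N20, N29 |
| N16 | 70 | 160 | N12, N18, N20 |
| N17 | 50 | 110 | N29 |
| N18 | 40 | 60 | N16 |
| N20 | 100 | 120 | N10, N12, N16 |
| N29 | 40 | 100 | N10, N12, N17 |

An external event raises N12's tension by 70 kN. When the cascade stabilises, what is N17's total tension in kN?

101

Round 1 — N12 at 190 > 150. N12 snaps.
  N12 sheds 190 kN to N16, N20, N29: 63 each (1 lost).
    N16: 70+63 = 133 ≤ 160
    N20: 100+63 = 163 > 120
    N29: 40+63 = 103 > 100
Round 2 — N20, N29 snap.
  N20 sheds 163 kN to N10, N16: 81 each (1 lost).
    N10: 90+81 = 171 > 120
    N16: 133+81 = 214 > 160
  N29 sheds 103 kN to N10, N17: 51 each (1 lost).
    N10: 171+51 = 222 > 120
    N17: 50+51 = 101 ≤ 110
Round 3 — N10, N16 snap.
  N10 sheds 222 kN: no online neighbours, lost.
  N16 sheds 214 kN to N18: 214 each.
    N18: 40+214 = 254 > 60
Round 4 — N18 snaps.
  N18 sheds 254 kN: no online neighbours, lost.
No further breaks.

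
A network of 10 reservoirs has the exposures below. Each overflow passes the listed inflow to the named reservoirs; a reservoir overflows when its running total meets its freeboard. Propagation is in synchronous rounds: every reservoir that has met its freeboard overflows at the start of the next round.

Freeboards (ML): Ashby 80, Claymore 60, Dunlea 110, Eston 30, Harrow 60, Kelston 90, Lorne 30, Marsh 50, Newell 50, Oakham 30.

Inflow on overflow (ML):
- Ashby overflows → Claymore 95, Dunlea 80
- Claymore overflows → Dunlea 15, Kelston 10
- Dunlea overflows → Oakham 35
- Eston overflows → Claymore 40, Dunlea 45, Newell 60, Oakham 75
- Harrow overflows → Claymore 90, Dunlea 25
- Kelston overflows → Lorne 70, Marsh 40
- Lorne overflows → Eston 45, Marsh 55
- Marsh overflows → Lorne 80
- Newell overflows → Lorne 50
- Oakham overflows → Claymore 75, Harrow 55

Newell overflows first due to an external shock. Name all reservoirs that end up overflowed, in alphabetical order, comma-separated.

Claymore, Eston, Lorne, Marsh, Newell, Oakham

Round 1 — Newell overflows (initial).
  Lorne: +50 → 50 ≥ 30
Round 2 — Lorne overflows.
  Eston: +45 → 45 ≥ 30
  Marsh: +55 → 55 ≥ 50
Round 3 — Eston, Marsh overflow.
  Claymore: +40 → 40 < 60
  Dunlea: +45 → 45 < 110
  Oakham: +75 → 75 ≥ 30
Round 4 — Oakham overflows.
  Claymore: +75 → 115 ≥ 60
  Harrow: +55 → 55 < 60
Round 5 — Claymore overflows.
  Dunlea: +15 → 60 < 110
  Kelston: +10 → 10 < 90
No further overflows.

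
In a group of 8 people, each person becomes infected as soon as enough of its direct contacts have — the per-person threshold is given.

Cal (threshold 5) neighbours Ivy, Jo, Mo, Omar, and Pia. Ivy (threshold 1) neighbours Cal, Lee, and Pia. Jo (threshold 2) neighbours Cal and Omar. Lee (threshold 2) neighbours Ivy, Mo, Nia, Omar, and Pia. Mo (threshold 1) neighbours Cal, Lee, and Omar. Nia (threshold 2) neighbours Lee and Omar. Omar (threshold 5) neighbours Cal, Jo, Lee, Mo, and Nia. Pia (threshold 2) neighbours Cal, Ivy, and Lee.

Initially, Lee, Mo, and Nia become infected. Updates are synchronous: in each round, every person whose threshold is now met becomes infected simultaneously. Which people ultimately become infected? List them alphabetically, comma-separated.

Ivy, Lee, Mo, Nia, Pia

Round 1 — Lee, Mo, Nia become infected (initial).
Round 2 — checking thresholds:
  Cal: 1 of 5 neighbours < 5, holds.
  Ivy: 1 of 3 neighbours ≥ 1, becomes infected.
  Omar: 3 of 5 neighbours < 5, holds.
  Pia: 1 of 3 neighbours < 2, holds.
Round 3 — checking thresholds:
  Cal: 2 of 5 neighbours < 5, holds.
  Omar: 3 of 5 neighbours < 5, holds.
  Pia: 2 of 3 neighbours ≥ 2, becomes infected.
Round 4 — no new infections; cascade stops.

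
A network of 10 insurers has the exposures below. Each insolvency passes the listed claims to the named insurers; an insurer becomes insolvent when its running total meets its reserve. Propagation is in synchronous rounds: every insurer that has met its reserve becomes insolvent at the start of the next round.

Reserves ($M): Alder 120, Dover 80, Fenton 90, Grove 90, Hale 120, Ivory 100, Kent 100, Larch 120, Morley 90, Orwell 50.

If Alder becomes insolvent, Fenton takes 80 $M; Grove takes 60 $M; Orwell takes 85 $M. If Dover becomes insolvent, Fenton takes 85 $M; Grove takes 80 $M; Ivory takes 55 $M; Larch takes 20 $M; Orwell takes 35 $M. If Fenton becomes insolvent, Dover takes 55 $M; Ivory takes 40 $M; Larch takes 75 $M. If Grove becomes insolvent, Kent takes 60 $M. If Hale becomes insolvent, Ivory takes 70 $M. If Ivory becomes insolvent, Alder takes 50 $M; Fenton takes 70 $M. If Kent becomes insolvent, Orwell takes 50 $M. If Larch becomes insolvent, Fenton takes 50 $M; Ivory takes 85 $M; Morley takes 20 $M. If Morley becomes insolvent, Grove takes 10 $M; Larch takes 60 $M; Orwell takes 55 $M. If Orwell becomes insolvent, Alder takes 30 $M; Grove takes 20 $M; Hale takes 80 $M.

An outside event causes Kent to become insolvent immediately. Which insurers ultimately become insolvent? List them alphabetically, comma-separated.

Kent, Orwell

Round 1 — Kent becomes insolvent (initial).
  Orwell: +50 → 50 ≥ 50
Round 2 — Orwell becomes insolvent.
  Alder: +30 → 30 < 120
  Grove: +20 → 20 < 90
  Hale: +80 → 80 < 120
No further insolvencies.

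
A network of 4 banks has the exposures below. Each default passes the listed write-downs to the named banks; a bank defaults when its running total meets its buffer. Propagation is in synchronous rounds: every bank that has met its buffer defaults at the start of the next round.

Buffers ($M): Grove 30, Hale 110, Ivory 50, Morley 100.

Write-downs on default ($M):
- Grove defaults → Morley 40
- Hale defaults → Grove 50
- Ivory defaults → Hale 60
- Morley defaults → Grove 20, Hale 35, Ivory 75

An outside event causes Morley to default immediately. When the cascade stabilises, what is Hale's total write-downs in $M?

Round 1 — Morley defaults (initial).
  Grove: +20 → 20 < 30
  Hale: +35 → 35 < 110
  Ivory: +75 → 75 ≥ 50
Round 2 — Ivory defaults.
  Hale: +60 → 95 < 110
No further defaults.

95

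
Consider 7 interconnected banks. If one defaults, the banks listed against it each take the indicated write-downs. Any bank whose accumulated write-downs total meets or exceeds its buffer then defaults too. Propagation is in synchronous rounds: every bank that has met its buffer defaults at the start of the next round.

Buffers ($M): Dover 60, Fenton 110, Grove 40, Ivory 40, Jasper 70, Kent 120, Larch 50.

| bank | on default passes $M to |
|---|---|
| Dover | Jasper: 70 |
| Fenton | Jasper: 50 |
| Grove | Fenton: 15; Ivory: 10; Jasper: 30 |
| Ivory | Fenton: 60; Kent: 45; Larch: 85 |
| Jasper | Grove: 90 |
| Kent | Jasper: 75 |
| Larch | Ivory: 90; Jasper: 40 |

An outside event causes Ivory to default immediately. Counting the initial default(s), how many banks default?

2

Round 1 — Ivory defaults (initial).
  Fenton: +60 → 60 < 110
  Kent: +45 → 45 < 120
  Larch: +85 → 85 ≥ 50
Round 2 — Larch defaults.
  Jasper: +40 → 40 < 70
No further defaults.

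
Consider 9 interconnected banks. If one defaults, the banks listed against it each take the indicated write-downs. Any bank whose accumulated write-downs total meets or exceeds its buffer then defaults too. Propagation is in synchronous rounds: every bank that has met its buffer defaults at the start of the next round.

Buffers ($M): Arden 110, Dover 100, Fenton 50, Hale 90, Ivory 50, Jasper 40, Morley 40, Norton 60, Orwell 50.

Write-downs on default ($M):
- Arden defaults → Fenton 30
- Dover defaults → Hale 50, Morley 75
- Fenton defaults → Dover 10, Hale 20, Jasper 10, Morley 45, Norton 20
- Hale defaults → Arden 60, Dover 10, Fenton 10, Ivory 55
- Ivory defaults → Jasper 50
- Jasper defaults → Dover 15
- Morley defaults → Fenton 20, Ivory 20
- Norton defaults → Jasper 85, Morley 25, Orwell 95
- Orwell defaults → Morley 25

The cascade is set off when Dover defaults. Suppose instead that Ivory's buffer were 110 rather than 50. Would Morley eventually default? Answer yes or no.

With Ivory's buffer at 110:
Round 1 — Dover defaults (initial).
  Hale: +50 → 50 < 90
  Morley: +75 → 75 ≥ 40
Round 2 — Morley defaults.
  Fenton: +20 → 20 < 50
  Ivory: +20 → 20 < 110
No further defaults.

yes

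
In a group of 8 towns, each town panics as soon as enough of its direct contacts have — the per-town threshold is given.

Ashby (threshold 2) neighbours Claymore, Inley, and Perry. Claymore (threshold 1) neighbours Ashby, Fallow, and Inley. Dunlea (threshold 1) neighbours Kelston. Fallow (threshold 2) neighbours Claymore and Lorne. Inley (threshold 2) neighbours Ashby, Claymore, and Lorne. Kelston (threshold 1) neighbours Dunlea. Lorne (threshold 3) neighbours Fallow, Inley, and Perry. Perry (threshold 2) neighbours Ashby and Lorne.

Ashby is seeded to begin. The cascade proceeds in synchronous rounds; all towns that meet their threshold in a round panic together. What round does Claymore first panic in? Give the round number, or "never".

Round 1 — Ashby panics (initial).
Round 2 — checking thresholds:
  Claymore: 1 of 3 neighbours ≥ 1, panics.
  Inley: 1 of 3 neighbours < 2, not yet.
  Perry: 1 of 2 neighbours < 2, not yet.
Round 3 — checking thresholds:
  Fallow: 1 of 2 neighbours < 2, not yet.
  Inley: 2 of 3 neighbours ≥ 2, panics.
  Perry: 1 of 2 neighbours < 2, not yet.
Round 4 — no new panics; cascade stops.

2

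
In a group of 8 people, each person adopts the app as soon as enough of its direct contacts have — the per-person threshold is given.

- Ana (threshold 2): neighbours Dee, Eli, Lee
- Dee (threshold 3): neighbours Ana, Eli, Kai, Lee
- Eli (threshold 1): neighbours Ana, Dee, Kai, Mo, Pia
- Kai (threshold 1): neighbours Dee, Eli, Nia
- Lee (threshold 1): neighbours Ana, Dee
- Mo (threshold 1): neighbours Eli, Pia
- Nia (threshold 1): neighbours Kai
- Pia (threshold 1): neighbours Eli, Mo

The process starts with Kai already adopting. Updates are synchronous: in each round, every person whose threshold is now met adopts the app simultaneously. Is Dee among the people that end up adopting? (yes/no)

Round 1 — Kai adopts the app (initial).
Round 2 — checking thresholds:
  Dee: 1 of 4 neighbours < 3, below threshold.
  Eli: 1 of 5 neighbours ≥ 1, adopts the app.
  Nia: 1 of 1 neighbours ≥ 1, adopts the app.
Round 3 — checking thresholds:
  Ana: 1 of 3 neighbours < 2, below threshold.
  Dee: 2 of 4 neighbours < 3, below threshold.
  Mo: 1 of 2 neighbours ≥ 1, adopts the app.
  Pia: 1 of 2 neighbours ≥ 1, adopts the app.
Round 4 — no new adoptions; cascade stops.

no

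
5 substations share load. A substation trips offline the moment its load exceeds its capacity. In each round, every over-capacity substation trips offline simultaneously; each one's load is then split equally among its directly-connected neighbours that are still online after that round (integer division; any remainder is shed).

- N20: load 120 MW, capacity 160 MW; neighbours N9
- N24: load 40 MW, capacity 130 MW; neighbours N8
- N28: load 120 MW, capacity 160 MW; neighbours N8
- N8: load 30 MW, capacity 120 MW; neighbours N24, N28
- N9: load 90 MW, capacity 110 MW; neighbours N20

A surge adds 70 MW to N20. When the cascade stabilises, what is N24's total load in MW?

Round 1 — N20 at 190 > 160. N20 trips offline.
  N20 sheds 190 MW to N9: 190 each.
    N9: 90+190 = 280 > 110
Round 2 — N9 trips offline.
  N9 sheds 280 MW: no online neighbours, lost.
No further trips.

40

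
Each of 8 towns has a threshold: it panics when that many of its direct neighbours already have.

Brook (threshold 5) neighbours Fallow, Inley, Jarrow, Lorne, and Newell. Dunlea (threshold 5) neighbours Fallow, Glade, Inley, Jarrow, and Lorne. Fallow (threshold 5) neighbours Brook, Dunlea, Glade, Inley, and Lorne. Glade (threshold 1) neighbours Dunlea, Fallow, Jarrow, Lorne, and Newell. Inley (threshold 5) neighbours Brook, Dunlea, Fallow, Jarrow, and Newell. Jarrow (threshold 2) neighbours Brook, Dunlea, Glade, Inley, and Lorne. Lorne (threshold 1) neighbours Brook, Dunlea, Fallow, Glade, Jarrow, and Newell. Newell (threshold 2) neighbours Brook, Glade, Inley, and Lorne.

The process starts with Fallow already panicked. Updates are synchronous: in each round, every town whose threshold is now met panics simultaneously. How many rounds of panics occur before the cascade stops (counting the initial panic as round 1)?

Round 1 — Fallow panics (initial).
Round 2 — checking thresholds:
  Brook: 1 of 5 neighbours < 5, below threshold.
  Dunlea: 1 of 5 neighbours < 5, below threshold.
  Glade: 1 of 5 neighbours ≥ 1, panics.
  Inley: 1 of 5 neighbours < 5, below threshold.
  Lorne: 1 of 6 neighbours ≥ 1, panics.
Round 3 — checking thresholds:
  Brook: 2 of 5 neighbours < 5, below threshold.
  Dunlea: 3 of 5 neighbours < 5, below threshold.
  Inley: 1 of 5 neighbours < 5, below threshold.
  Jarrow: 2 of 5 neighbours ≥ 2, panics.
  Newell: 2 of 4 neighbours ≥ 2, panics.
Round 4 — no new panics; cascade stops.

3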